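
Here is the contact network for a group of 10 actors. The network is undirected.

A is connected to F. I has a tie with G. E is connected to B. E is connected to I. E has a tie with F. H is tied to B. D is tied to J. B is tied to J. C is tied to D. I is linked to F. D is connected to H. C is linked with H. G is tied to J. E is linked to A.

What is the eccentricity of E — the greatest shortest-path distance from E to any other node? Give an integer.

3

Distances from E: A:1, B:1, C:3, D:3, F:1, G:2, H:2, I:1, J:2.
The largest is 3 (to C and D), so the eccentricity of E is 3.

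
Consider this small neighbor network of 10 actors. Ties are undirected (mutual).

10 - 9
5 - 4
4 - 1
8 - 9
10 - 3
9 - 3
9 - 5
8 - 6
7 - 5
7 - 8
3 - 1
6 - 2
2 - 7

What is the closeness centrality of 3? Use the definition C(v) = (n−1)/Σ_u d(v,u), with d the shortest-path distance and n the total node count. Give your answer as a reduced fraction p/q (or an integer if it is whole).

9/19

Distances from 3: 1:1, 2:4, 4:2, 5:2, 6:3, 7:3, 8:2, 9:1, 10:1. Sum = 19.
n = 10, so closeness = 9/19.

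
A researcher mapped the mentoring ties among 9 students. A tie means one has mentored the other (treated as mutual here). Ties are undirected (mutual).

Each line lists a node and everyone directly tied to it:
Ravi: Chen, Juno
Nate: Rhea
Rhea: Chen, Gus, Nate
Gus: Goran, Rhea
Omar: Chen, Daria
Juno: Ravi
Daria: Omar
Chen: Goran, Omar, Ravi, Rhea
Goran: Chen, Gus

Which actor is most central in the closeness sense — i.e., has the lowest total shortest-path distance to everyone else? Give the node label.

Farness (sum of distances to all others) for each node — Chen:12, Daria:24, Goran:17, Gus:20, Juno:24, Nate:22, Omar:17, Ravi:17, Rhea:15.
The smallest farness is 12, for Chen, so Chen has the highest closeness.

Chen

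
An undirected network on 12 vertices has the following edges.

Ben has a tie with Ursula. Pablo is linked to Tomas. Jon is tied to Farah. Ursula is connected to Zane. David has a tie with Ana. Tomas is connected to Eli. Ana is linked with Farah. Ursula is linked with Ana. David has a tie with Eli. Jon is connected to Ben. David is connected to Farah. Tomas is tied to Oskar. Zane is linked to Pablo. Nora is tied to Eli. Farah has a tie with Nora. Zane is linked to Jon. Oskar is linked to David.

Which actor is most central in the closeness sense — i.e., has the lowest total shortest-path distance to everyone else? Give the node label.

Farah

Farness (sum of distances to all others) for each node — Ana:21, Ben:29, David:21, Eli:24, Farah:20, Jon:22, Nora:25, Oskar:26, Pablo:25, Tomas:25, Ursula:23, Zane:23.
The smallest farness is 20, for Farah, so Farah has the highest closeness.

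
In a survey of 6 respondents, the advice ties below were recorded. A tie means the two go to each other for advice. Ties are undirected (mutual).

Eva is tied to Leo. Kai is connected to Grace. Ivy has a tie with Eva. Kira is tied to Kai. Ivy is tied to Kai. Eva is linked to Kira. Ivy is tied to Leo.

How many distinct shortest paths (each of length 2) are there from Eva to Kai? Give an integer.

2

The shortest distance is 2. The length-2 paths are: Eva–Ivy–Kai; Eva–Kira–Kai.
That gives 2 distinct shortest paths.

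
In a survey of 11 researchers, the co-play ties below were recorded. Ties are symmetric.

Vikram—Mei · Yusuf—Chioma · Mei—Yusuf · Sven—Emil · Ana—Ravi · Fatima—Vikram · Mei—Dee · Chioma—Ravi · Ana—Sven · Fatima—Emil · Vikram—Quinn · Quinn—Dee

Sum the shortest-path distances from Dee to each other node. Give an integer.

30

Distances from Dee: Ana:5, Chioma:3, Emil:4, Fatima:3, Mei:1, Quinn:1, Ravi:4, Sven:5, Vikram:2, Yusuf:2.
Sum = 5 + 3 + 4 + 3 + 1 + 1 + 4 + 5 + 2 + 2 = 30.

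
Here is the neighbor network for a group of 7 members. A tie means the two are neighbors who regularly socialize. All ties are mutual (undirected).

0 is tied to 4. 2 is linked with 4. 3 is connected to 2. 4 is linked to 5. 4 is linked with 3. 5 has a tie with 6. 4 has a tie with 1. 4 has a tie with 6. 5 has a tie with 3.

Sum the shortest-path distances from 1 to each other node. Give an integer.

Distances from 1: 0:2, 2:2, 3:2, 4:1, 5:2, 6:2.
Sum = 2 + 2 + 2 + 1 + 2 + 2 = 11.

11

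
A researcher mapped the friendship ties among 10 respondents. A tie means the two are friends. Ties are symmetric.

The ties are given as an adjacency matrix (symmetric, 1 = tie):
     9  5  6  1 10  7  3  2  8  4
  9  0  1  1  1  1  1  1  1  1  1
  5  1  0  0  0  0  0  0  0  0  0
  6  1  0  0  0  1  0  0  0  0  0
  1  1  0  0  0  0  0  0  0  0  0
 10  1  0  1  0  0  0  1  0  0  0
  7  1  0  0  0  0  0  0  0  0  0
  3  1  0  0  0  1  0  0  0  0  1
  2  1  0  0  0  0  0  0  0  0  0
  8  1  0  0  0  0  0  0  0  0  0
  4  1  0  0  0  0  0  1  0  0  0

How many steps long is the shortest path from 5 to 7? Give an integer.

2

One shortest route is 5 – 9 – 7, which uses 2 edges, and 5 and 7 are not directly tied, so nothing shorter exists. So d(5,7) = 2.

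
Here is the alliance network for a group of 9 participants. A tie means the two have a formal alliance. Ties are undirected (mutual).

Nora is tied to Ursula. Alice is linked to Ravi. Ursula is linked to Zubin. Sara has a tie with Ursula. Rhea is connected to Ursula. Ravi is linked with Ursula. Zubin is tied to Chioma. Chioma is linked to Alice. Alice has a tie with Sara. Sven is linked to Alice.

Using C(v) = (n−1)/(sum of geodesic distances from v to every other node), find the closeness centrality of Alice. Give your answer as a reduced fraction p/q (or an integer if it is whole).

Distances from Alice: Chioma:1, Nora:3, Ravi:1, Rhea:3, Sara:1, Sven:1, Ursula:2, Zubin:2. Sum = 14.
n = 9, so closeness = 8/14 = 4/7.

4/7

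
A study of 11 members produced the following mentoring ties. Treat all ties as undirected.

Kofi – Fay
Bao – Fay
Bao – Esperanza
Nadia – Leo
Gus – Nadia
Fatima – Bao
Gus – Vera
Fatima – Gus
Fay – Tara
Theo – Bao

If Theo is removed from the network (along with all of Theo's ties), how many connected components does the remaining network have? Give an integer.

1

Theo's neighbors (Bao) remain reachable from one another through other ties, so the rest of the network stays in one piece.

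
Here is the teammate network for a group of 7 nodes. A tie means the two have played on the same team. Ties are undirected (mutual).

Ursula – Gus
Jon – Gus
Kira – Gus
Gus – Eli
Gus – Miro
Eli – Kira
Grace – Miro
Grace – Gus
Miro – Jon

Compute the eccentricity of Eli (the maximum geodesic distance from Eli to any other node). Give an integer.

2

Distances from Eli: Grace:2, Gus:1, Jon:2, Kira:1, Miro:2, Ursula:2.
The largest is 2 (to Ursula, Miro, Jon, and Grace), so the eccentricity of Eli is 2.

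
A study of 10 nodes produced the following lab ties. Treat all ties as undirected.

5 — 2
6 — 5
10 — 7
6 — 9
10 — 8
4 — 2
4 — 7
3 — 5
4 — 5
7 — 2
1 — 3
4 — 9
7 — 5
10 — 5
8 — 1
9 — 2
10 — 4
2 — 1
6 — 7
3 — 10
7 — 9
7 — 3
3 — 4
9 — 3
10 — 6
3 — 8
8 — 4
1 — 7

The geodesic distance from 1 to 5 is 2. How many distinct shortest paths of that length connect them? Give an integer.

The shortest distance is 2. The length-2 paths are: 1–7–5; 1–3–5; 1–2–5.
That gives 3 distinct shortest paths.

3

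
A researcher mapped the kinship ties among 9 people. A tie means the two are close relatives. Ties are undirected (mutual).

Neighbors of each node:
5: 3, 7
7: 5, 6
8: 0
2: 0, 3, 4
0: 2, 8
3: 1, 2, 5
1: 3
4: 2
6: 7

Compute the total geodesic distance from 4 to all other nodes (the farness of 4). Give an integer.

23

Distances from 4: 0:2, 1:3, 2:1, 3:2, 5:3, 6:5, 7:4, 8:3.
Sum = 2 + 3 + 1 + 2 + 3 + 5 + 4 + 3 = 23.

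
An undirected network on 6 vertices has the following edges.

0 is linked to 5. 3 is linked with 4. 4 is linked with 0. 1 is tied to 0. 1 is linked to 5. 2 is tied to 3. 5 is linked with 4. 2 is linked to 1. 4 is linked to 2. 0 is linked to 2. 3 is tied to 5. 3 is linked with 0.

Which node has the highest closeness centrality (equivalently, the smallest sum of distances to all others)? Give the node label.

0

Farness (sum of distances to all others) for each node — 0:5, 1:7, 2:6, 3:6, 4:6, 5:6.
The smallest farness is 5, for 0, so 0 has the highest closeness.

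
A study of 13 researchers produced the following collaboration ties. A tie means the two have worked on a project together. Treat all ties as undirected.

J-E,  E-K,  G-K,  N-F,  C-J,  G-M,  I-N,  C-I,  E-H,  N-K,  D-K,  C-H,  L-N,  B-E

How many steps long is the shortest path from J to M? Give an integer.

4

One shortest route is J – E – K – G – M, which uses 4 edges, and at distance 3 from J we only reach {D, G, N}, which does not include M. So d(J,M) = 4.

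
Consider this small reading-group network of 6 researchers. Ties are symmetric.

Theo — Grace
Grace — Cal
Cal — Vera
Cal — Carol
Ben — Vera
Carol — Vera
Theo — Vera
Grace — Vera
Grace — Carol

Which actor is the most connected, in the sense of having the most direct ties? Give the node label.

Vera

Degrees — Ben:1, Cal:3, Carol:3, Grace:4, Theo:2, Vera:5.
The maximum is 5, attained only by Vera.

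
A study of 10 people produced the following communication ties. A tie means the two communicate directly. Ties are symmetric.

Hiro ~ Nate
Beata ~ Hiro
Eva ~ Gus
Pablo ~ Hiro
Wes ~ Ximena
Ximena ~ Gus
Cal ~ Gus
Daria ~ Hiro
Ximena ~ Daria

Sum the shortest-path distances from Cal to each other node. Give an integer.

30

Distances from Cal: Beata:5, Daria:3, Eva:2, Gus:1, Hiro:4, Nate:5, Pablo:5, Wes:3, Ximena:2.
Sum = 5 + 3 + 2 + 1 + 4 + 5 + 5 + 3 + 2 = 30.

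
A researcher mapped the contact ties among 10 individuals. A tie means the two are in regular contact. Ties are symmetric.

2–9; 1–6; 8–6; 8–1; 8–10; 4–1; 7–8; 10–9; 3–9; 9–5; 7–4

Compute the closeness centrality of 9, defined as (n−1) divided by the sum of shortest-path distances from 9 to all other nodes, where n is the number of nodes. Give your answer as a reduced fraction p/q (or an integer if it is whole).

Distances from 9: 1:3, 2:1, 3:1, 4:4, 5:1, 6:3, 7:3, 8:2, 10:1. Sum = 19.
n = 10, so closeness = 9/19.

9/19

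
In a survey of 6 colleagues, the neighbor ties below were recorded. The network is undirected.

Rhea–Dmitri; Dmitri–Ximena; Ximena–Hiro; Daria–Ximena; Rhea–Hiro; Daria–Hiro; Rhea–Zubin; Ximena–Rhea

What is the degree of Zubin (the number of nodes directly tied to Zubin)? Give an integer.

Zubin is directly tied to Rhea. That is 1 neighbor, so the degree of Zubin is 1.

1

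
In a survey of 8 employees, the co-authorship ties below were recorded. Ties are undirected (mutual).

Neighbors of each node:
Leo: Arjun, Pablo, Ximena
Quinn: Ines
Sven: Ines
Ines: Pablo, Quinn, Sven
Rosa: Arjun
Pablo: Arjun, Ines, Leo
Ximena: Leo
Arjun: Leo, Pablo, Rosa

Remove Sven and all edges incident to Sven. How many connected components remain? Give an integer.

1

Sven's neighbors (Ines) remain reachable from one another through other ties, so the rest of the network stays in one piece.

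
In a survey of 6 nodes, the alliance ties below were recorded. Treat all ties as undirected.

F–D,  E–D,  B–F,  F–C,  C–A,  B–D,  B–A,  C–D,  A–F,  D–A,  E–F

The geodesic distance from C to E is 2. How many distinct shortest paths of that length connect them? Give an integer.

The shortest distance is 2. The length-2 paths are: C–D–E; C–F–E.
That gives 2 distinct shortest paths.

2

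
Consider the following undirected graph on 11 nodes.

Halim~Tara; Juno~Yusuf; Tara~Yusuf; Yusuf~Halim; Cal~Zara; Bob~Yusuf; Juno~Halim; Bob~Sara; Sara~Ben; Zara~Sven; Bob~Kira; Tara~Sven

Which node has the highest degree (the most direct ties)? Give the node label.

Yusuf

Degrees — Ben:1, Bob:3, Cal:1, Halim:3, Juno:2, Kira:1, Sara:2, Sven:2, Tara:3, Yusuf:4, Zara:2.
The maximum is 4, attained only by Yusuf.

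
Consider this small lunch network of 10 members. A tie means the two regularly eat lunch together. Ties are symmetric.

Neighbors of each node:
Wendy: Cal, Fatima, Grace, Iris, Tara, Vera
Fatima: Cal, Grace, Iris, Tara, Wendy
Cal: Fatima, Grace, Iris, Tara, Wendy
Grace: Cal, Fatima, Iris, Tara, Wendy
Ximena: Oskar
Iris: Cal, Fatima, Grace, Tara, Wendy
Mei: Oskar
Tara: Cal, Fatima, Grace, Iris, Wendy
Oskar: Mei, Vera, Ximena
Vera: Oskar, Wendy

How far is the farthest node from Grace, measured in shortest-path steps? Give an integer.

Distances from Grace: Cal:1, Fatima:1, Iris:1, Mei:4, Oskar:3, Tara:1, Vera:2, Wendy:1, Ximena:4.
The largest is 4 (to Mei and Ximena), so the eccentricity of Grace is 4.

4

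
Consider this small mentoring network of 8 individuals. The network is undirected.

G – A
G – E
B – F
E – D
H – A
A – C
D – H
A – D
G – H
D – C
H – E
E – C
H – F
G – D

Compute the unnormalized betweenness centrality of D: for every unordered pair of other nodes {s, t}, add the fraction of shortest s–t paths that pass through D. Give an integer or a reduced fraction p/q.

Pairs whose geodesics pass through D — A–E: 1/4; H–C: 1/3; C–G: 1/3; C–B: 1/3; C–F: 1/3.
All other pairs contribute 0.
Summing the contributions gives betweenness(D) = 19/12.

19/12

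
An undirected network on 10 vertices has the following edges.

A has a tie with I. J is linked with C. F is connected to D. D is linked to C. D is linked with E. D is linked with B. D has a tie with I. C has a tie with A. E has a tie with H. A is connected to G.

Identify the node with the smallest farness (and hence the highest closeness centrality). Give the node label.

D

Farness (sum of distances to all others) for each node — A:20, B:22, C:16, D:14, E:20, F:22, G:28, H:28, I:18, J:24.
The smallest farness is 14, for D, so D has the highest closeness.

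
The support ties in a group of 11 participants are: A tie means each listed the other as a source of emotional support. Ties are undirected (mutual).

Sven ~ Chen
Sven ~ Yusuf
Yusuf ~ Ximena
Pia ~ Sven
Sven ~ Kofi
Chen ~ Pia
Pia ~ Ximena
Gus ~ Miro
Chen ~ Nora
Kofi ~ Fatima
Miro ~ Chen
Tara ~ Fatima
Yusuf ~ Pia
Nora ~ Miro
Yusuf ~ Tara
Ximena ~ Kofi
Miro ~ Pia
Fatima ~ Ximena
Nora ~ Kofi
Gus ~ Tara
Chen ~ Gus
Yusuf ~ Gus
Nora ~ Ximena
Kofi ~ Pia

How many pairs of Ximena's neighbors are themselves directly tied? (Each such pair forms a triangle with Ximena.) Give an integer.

4

Ximena's neighbors: Fatima, Kofi, Nora, Pia, and Yusuf.
Neighbor pairs that are themselves tied: Ximena–Fatima–Kofi; Ximena–Kofi–Nora; Ximena–Kofi–Pia; Ximena–Pia–Yusuf. Each forms one triangle with Ximena, for 4 in total.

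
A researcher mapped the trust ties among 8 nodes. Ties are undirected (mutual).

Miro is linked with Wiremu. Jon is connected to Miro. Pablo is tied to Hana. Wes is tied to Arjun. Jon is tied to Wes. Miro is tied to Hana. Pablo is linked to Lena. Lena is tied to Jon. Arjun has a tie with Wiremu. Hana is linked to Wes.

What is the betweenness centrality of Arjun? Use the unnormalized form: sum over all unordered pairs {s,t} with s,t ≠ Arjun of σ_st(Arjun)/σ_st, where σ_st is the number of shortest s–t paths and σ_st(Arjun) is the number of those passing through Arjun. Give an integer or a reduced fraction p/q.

1

Pairs whose geodesics pass through Arjun — Wes–Wiremu: 1.
All other pairs contribute 0.
Summing the contributions gives betweenness(Arjun) = 1.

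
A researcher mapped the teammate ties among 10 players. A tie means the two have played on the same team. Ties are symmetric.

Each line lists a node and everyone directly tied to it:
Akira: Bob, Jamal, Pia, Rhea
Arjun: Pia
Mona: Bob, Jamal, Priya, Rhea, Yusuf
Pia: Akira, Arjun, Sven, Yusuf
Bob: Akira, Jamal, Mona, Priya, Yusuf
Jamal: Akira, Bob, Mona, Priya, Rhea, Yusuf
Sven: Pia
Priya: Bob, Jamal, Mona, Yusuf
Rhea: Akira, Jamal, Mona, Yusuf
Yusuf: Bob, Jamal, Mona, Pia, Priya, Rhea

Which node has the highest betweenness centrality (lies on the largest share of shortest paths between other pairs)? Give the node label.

Pia

Unnormalized betweenness of each node: Akira:19/4, Arjun:0, Bob:13/12, Jamal:5/3, Mona:7/12, Pia:61/4, Priya:0, Rhea:7/12, Sven:0, Yusuf:133/12.
Pia has the largest value, 61/4, making it the main broker — the node through which the most shortest paths run.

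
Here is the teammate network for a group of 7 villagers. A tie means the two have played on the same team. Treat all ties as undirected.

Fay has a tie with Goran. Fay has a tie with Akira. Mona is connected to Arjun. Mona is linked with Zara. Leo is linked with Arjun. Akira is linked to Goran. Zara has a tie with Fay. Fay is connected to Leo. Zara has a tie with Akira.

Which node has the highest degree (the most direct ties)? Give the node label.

Fay

Degrees — Akira:3, Arjun:2, Fay:4, Goran:2, Leo:2, Mona:2, Zara:3.
The maximum is 4, attained only by Fay.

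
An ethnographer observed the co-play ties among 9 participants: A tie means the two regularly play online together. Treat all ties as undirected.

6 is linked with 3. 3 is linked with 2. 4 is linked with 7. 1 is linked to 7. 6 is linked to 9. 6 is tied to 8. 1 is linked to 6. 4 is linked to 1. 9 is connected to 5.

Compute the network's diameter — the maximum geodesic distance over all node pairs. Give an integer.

4

Eccentricity of each node (its greatest distance to any other): 1:3, 2:4, 3:3, 4:4, 5:4, 6:2, 7:4, 8:3, 9:3.
The maximum eccentricity is 4, realized for instance by the pair 7–2 via 7 – 1 – 6 – 3 – 2. So the diameter is 4.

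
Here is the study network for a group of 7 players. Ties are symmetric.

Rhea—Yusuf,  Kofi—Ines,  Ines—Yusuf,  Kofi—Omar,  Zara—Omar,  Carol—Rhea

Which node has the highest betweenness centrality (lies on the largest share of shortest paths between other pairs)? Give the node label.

Ines

Unnormalized betweenness of each node: Carol:0, Ines:9, Kofi:8, Omar:5, Rhea:5, Yusuf:8, Zara:0.
Ines has the largest value, 9, making it the main broker — the node through which the most shortest paths run.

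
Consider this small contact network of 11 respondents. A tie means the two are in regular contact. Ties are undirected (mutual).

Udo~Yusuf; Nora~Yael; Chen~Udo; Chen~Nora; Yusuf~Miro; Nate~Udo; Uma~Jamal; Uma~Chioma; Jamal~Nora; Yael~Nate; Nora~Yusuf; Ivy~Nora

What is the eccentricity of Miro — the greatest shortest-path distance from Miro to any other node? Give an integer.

5

Distances from Miro: Chen:3, Chioma:5, Ivy:3, Jamal:3, Nate:3, Nora:2, Udo:2, Uma:4, Yael:3, Yusuf:1.
The largest is 5 (to Chioma), so the eccentricity of Miro is 5.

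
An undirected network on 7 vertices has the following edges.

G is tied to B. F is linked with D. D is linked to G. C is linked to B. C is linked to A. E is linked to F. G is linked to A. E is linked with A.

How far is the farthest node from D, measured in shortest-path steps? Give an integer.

3

Distances from D: A:2, B:2, C:3, E:2, F:1, G:1.
The largest is 3 (to C), so the eccentricity of D is 3.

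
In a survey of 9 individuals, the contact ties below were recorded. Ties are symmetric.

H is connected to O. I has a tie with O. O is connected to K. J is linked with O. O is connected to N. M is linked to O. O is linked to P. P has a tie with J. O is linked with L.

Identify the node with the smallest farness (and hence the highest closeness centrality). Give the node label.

O

Farness (sum of distances to all others) for each node — H:15, I:15, J:14, K:15, L:15, M:15, N:15, O:8, P:14.
The smallest farness is 8, for O, so O has the highest closeness.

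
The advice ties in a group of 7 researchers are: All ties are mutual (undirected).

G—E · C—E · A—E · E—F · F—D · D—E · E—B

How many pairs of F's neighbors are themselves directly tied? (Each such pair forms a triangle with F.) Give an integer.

1

F's neighbors: D and E.
Neighbor pairs that are themselves tied: F–D–E. Each forms one triangle with F, for 1 in total.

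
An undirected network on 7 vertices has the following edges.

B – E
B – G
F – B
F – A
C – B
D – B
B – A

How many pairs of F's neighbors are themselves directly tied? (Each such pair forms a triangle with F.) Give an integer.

1

F's neighbors: A and B.
Neighbor pairs that are themselves tied: F–A–B. Each forms one triangle with F, for 1 in total.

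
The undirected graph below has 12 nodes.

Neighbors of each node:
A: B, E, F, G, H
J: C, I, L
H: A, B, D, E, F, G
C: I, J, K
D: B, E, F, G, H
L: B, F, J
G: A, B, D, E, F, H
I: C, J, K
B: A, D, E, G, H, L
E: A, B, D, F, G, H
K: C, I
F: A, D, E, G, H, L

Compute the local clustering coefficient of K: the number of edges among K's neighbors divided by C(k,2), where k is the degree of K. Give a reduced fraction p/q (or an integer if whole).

K's neighbors: C and I (k = 2).
Possible neighbor pairs: C(2,2) = 1. Edges among them: C–I → e = 1.
Clustering(K) = 1/1.

1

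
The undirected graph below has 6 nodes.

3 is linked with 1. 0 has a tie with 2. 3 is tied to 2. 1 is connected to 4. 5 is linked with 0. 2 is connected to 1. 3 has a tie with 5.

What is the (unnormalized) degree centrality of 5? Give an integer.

5 is directly tied to 0 and 3. That is 2 neighbors, so the degree of 5 is 2.

2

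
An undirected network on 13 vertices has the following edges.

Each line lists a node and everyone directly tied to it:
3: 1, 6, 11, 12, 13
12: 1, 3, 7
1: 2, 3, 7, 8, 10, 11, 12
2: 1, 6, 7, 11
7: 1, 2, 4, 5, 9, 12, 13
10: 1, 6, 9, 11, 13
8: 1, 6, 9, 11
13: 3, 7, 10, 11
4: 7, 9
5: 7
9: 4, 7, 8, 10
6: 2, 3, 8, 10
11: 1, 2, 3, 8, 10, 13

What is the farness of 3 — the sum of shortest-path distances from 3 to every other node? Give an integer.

22

Distances from 3: 1:1, 2:2, 4:3, 5:3, 6:1, 7:2, 8:2, 9:3, 10:2, 11:1, 12:1, 13:1.
Sum = 1 + 2 + 3 + 3 + 1 + 2 + 2 + 3 + 2 + 1 + 1 + 1 = 22.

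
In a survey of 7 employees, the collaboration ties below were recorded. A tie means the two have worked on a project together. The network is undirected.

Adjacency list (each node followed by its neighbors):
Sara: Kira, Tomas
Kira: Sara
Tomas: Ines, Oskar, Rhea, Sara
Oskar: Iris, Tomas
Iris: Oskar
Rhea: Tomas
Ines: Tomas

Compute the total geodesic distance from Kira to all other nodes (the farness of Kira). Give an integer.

Distances from Kira: Ines:3, Iris:4, Oskar:3, Rhea:3, Sara:1, Tomas:2.
Sum = 3 + 4 + 3 + 3 + 1 + 2 = 16.

16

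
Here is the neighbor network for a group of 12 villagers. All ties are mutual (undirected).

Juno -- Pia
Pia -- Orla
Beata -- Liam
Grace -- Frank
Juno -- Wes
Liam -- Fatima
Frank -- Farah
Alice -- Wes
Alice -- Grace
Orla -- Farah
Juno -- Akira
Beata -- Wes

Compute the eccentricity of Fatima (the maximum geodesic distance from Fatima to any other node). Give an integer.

7

Distances from Fatima: Akira:5, Alice:4, Beata:2, Farah:7, Frank:6, Grace:5, Juno:4, Liam:1, Orla:6, Pia:5, Wes:3.
The largest is 7 (to Farah), so the eccentricity of Fatima is 7.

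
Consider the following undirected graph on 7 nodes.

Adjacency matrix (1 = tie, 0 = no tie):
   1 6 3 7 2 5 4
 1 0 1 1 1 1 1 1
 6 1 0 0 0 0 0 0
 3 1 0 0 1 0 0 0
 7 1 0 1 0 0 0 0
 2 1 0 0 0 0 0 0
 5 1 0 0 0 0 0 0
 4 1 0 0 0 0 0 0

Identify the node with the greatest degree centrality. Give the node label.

Degrees — 1:6, 2:1, 3:2, 4:1, 5:1, 6:1, 7:2.
The maximum is 6, attained only by 1.

1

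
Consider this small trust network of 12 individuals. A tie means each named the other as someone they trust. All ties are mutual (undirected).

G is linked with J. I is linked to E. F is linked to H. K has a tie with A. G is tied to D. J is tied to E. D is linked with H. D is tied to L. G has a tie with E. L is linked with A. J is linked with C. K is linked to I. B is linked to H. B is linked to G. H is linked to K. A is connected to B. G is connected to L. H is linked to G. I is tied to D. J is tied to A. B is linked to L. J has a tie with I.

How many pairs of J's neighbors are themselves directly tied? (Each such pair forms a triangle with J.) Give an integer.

2

J's neighbors: A, C, E, G, and I.
Neighbor pairs that are themselves tied: J–E–G; J–E–I. Each forms one triangle with J, for 2 in total.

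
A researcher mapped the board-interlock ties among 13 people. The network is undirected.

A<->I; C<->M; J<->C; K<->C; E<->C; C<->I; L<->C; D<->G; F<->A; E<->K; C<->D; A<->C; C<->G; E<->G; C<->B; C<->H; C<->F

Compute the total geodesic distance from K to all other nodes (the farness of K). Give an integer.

Distances from K: A:2, B:2, C:1, D:2, E:1, F:2, G:2, H:2, I:2, J:2, L:2, M:2.
Sum = 2 + 2 + 1 + 2 + 1 + 2 + 2 + 2 + 2 + 2 + 2 + 2 = 22.

22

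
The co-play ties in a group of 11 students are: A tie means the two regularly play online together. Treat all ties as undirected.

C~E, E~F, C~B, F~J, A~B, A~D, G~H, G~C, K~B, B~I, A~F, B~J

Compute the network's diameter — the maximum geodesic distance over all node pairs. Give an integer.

Eccentricity of each node (its greatest distance to any other): A:4, B:3, C:3, D:5, E:3, F:4, G:4, H:5, I:4, J:4, K:4.
The maximum eccentricity is 5, realized for instance by the pair H–D via H – G – C – B – A – D. So the diameter is 5.

5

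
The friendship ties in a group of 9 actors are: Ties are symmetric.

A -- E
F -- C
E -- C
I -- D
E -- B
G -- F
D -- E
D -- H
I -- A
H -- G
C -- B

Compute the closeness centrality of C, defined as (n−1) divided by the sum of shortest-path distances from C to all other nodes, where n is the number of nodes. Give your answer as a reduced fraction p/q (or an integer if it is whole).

Distances from C: A:2, B:1, D:2, E:1, F:1, G:2, H:3, I:3. Sum = 15.
n = 9, so closeness = 8/15.

8/15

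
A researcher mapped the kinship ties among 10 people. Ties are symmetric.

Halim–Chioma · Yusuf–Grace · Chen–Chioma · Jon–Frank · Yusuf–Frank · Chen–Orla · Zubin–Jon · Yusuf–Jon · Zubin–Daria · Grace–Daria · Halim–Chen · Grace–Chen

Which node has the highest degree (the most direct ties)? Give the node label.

Degrees — Chen:4, Chioma:2, Daria:2, Frank:2, Grace:3, Halim:2, Jon:3, Orla:1, Yusuf:3, Zubin:2.
The maximum is 4, attained only by Chen.

Chen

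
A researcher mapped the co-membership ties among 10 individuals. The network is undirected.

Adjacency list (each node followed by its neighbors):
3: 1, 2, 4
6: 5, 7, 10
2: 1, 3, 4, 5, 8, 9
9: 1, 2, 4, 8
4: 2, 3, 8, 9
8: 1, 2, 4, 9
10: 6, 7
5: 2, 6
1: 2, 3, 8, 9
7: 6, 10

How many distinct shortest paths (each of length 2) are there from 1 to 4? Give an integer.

4

The shortest distance is 2. The length-2 paths are: 1–9–4; 1–2–4; 1–3–4; 1–8–4.
That gives 4 distinct shortest paths.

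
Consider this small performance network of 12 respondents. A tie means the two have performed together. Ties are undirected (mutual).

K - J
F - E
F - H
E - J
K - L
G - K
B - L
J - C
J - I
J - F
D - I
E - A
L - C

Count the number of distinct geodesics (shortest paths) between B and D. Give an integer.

2

The shortest distance is 5. The length-5 paths are: B–L–K–J–I–D; B–L–C–J–I–D.
That gives 2 distinct shortest paths.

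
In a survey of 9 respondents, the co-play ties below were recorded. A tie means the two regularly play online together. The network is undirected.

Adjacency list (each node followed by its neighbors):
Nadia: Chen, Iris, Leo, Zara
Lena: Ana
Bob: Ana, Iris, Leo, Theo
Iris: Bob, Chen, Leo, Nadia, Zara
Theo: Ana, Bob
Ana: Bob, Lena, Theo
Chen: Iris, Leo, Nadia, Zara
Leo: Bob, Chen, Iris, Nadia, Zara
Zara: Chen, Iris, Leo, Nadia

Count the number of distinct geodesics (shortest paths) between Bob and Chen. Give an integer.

The shortest distance is 2. The length-2 paths are: Bob–Leo–Chen; Bob–Iris–Chen.
That gives 2 distinct shortest paths.

2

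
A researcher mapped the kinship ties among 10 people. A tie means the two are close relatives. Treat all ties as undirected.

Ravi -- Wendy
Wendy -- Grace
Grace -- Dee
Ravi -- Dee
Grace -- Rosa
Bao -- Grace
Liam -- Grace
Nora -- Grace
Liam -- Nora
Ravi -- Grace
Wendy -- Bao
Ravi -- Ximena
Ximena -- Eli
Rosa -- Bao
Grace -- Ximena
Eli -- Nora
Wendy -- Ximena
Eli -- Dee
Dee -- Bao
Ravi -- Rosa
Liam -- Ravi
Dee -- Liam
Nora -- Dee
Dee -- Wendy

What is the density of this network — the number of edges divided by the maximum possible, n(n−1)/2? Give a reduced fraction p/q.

8/15

There are 24 edges and 10 nodes, so the maximum possible is C(10,2) = 45.
Density = 24/45 = 8/15.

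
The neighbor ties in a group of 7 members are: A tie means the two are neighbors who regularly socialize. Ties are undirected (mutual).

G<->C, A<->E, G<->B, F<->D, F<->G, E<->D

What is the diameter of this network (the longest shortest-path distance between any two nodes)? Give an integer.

Eccentricity of each node (its greatest distance to any other): A:5, B:5, C:5, D:3, E:4, F:3, G:4.
The maximum eccentricity is 5, realized for instance by the pair B–A via B – G – F – D – E – A. So the diameter is 5.

5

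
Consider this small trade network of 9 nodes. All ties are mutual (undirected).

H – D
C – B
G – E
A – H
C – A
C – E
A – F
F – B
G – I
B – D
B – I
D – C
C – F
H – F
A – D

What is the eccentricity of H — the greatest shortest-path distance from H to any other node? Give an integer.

Distances from H: A:1, B:2, C:2, D:1, E:3, F:1, G:4, I:3.
The largest is 4 (to G), so the eccentricity of H is 4.

4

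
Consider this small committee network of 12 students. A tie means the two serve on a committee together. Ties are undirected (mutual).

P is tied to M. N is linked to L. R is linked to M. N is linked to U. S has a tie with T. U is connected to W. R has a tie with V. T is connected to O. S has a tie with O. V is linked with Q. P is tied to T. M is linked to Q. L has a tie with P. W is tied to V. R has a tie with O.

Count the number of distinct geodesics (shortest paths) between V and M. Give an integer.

The shortest distance is 2. The length-2 paths are: V–R–M; V–Q–M.
That gives 2 distinct shortest paths.

2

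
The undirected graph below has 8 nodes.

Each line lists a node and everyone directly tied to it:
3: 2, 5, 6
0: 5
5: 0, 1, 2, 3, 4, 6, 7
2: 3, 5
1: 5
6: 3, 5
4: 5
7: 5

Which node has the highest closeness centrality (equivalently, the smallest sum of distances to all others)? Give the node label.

Farness (sum of distances to all others) for each node — 0:13, 1:13, 2:12, 3:11, 4:13, 5:7, 6:12, 7:13.
The smallest farness is 7, for 5, so 5 has the highest closeness.

5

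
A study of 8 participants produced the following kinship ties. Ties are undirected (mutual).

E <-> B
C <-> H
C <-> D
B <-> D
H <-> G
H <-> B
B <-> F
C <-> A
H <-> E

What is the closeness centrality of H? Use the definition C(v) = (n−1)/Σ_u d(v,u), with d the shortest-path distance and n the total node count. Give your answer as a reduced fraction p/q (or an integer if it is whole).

7/10

Distances from H: A:2, B:1, C:1, D:2, E:1, F:2, G:1. Sum = 10.
n = 8, so closeness = 7/10.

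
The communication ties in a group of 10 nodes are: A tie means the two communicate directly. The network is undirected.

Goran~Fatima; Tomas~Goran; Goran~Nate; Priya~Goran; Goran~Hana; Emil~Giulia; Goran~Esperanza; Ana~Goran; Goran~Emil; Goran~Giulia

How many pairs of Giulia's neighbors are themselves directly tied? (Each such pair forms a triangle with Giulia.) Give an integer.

1

Giulia's neighbors: Emil and Goran.
Neighbor pairs that are themselves tied: Giulia–Emil–Goran. Each forms one triangle with Giulia, for 1 in total.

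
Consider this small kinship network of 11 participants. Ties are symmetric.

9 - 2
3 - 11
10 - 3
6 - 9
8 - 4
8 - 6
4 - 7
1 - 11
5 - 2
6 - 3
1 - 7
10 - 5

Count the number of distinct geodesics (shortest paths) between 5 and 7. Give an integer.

The shortest distance is 5, and the only length-5 path is 5–10–3–11–1–7. So there is exactly 1 shortest path.

1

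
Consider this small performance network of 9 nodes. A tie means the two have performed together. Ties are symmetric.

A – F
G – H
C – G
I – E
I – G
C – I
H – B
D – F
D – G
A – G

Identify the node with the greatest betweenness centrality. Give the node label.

Unnormalized betweenness of each node: A:3, B:0, C:0, D:3, E:0, F:1/2, G:43/2, H:7, I:7.
G has the largest value, 43/2, making it the main broker — the node through which the most shortest paths run.

G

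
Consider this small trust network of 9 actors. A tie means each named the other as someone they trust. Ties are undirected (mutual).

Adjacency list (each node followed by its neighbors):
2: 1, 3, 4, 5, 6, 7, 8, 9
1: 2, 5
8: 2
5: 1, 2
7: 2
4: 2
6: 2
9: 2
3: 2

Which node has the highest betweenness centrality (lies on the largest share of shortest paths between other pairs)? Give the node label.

Unnormalized betweenness of each node: 1:0, 2:27, 3:0, 4:0, 5:0, 6:0, 7:0, 8:0, 9:0.
2 has the largest value, 27, making it the main broker — the node through which the most shortest paths run.

2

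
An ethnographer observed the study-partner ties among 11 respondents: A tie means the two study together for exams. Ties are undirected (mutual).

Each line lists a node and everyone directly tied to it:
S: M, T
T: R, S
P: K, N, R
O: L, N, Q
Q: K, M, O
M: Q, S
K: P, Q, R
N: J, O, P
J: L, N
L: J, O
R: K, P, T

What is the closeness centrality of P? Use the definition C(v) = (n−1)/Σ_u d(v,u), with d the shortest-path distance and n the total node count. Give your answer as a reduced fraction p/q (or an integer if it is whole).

Distances from P: J:2, K:1, L:3, M:3, N:1, O:2, Q:2, R:1, S:3, T:2. Sum = 20.
n = 11, so closeness = 10/20 = 1/2.

1/2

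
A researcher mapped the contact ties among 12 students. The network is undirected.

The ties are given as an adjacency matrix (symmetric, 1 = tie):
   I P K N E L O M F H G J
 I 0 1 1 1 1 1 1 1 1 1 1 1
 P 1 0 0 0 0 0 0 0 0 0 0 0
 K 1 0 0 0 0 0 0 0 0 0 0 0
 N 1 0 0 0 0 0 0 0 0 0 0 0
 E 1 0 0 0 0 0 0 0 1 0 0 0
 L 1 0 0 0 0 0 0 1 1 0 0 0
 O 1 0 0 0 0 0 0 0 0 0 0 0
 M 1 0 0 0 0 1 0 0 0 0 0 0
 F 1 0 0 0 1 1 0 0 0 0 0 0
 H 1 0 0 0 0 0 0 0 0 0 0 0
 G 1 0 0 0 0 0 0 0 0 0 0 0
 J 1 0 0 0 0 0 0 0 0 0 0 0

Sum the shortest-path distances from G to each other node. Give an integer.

Distances from G: E:2, F:2, H:2, I:1, J:2, K:2, L:2, M:2, N:2, O:2, P:2.
Sum = 2 + 2 + 2 + 1 + 2 + 2 + 2 + 2 + 2 + 2 + 2 = 21.

21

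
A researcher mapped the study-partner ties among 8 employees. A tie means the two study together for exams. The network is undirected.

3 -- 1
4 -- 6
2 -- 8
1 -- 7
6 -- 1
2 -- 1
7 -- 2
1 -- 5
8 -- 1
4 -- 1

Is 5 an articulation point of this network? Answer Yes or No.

Even without 5, every remaining node can still reach every other (the residual graph is connected), so 5 is not a cut vertex.

No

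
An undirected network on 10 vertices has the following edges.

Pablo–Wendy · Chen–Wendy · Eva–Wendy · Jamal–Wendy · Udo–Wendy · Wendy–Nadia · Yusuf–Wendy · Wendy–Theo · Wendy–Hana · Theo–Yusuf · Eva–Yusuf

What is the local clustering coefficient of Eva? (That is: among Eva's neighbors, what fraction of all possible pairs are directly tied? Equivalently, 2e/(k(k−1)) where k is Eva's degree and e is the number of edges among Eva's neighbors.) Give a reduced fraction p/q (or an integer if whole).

1

Eva's neighbors: Wendy and Yusuf (k = 2).
Possible neighbor pairs: C(2,2) = 1. Edges among them: Wendy–Yusuf → e = 1.
Clustering(Eva) = 1/1.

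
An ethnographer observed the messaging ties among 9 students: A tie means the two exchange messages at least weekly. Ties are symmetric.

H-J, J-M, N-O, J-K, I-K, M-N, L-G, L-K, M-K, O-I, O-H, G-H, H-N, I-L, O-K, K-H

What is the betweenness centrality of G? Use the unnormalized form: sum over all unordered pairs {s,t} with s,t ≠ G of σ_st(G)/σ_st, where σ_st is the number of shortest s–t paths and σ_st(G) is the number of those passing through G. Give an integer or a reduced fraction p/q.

7/10

Pairs whose geodesics pass through G — H–L: 1/2; L–N: 1/5.
All other pairs contribute 0.
Summing the contributions gives betweenness(G) = 7/10.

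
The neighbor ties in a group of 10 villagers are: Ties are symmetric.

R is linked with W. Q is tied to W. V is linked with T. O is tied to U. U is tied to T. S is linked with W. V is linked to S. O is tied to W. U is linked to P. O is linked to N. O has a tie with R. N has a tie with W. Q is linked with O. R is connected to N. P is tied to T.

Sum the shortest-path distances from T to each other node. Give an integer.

19

Distances from T: N:3, O:2, P:1, Q:3, R:3, S:2, U:1, V:1, W:3.
Sum = 3 + 2 + 1 + 3 + 3 + 2 + 1 + 1 + 3 = 19.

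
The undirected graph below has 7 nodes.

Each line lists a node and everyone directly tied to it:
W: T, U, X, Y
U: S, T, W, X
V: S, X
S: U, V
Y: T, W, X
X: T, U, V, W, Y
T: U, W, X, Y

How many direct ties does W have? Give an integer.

W is directly tied to T, U, X, and Y. That is 4 neighbors, so the degree of W is 4.

4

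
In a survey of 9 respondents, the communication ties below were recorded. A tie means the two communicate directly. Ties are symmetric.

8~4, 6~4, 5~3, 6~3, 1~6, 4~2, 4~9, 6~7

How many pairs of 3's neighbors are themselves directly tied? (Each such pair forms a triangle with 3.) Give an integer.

3's neighbors are 5 and 6, but none of them are tied to each other, so no triangle contains 3.

0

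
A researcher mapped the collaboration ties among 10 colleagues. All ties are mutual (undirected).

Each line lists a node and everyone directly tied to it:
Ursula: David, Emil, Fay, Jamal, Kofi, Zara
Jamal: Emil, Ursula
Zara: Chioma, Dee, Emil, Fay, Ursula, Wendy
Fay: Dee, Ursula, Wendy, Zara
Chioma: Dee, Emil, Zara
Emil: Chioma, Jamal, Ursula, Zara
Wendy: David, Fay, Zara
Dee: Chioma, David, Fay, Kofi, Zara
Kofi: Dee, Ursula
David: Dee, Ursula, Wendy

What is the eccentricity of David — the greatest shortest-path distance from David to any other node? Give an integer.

2

Distances from David: Chioma:2, Dee:1, Emil:2, Fay:2, Jamal:2, Kofi:2, Ursula:1, Wendy:1, Zara:2.
The largest is 2 (to Zara, Fay, Chioma, Kofi, Emil, and Jamal), so the eccentricity of David is 2.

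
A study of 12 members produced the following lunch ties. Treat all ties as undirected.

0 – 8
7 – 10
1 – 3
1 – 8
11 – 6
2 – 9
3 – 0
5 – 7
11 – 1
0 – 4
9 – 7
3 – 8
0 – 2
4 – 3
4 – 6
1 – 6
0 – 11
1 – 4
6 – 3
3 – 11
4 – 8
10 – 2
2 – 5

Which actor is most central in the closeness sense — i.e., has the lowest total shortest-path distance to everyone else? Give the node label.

Farness (sum of distances to all others) for each node — 0:18, 1:27, 2:20, 3:21, 4:22, 5:28, 6:28, 7:34, 8:23, 9:28, 10:28, 11:23.
The smallest farness is 18, for 0, so 0 has the highest closeness.

0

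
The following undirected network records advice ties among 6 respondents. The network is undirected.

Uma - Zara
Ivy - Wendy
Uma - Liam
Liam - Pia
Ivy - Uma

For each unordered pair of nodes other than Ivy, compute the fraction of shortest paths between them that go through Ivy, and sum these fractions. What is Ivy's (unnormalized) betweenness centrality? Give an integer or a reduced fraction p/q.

4

Pairs whose geodesics pass through Ivy — Pia–Wendy: 1; Wendy–Liam: 1; Wendy–Uma: 1; Wendy–Zara: 1.
All other pairs contribute 0.
Summing the contributions gives betweenness(Ivy) = 4.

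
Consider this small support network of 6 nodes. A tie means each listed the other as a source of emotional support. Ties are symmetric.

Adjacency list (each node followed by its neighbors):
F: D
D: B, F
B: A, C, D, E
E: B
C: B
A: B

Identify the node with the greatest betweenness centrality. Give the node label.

B

Unnormalized betweenness of each node: A:0, B:9, C:0, D:4, E:0, F:0.
B has the largest value, 9, making it the main broker — the node through which the most shortest paths run.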